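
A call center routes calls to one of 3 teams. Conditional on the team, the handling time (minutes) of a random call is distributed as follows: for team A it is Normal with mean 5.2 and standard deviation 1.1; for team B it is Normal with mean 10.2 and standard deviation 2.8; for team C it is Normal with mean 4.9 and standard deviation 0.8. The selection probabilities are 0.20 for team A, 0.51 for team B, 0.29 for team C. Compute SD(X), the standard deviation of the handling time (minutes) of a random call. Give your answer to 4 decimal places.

3.3370

Per component, A: μ=5.2, E[X²]=28.25; B: μ=10.2, E[X²]=111.88; C: μ=4.9, E[X²]=24.65.
E[X] = 0.2·5.2 + 0.51·10.2 + 0.29·4.9 = 7.663.
E[X²] = 0.2·28.25 + 0.51·111.88 + 0.29·24.65 = 69.8573.
Var(X) = E[X²] − (E[X])² = 69.8573 − 58.7216 = 11.1357.
SD(X) = √11.1357 = 3.33702.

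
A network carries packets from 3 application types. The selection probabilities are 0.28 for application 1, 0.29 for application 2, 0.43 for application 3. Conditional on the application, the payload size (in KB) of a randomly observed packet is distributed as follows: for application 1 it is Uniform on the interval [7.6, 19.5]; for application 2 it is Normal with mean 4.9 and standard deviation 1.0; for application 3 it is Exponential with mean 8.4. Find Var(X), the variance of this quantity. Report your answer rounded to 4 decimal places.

Per component, 1: μ=13.55, E[X²]=195.403; 2: μ=4.9, E[X²]=25.01; 3: μ=8.4, E[X²]=141.12.
E[X] = 0.28·13.55 + 0.29·4.9 + 0.43·8.4 = 8.827.
E[X²] = 0.28·195.403 + 0.29·25.01 + 0.43·141.12 = 122.647.
Var(X) = E[X²] − (E[X])² = 122.647 − 77.9159 = 44.7315.

44.7315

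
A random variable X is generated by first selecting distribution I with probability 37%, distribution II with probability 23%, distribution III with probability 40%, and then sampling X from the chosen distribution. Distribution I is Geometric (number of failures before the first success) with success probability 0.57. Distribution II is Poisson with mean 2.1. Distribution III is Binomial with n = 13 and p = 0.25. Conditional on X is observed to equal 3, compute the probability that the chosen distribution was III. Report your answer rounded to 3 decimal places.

0.626

Likelihoods P(X=3 | ·): I: 0.045319; II: 0.189011; III: 0.251651.
Posterior ∝ prior × likelihood. Numerator for III: 0.4·0.251651 = 0.10066.
Normalizing constant: 0.37·0.045319 + 0.23·0.189011 + 0.4·0.251651 = 0.160901.
P(III | observation) = 0.10066 / 0.160901 = 0.625604.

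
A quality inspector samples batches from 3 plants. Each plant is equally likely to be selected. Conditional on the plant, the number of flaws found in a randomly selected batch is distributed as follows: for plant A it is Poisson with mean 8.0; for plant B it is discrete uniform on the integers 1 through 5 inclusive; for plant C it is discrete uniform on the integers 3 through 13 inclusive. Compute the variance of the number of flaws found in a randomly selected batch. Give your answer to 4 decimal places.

12.2222

Per component, A: μ=8, E[X²]=72; B: μ=3, E[X²]=11; C: μ=8, E[X²]=74.
E[X] = 0.333333·8 + 0.333333·3 + 0.333333·8 = 6.33333.
E[X²] = 0.333333·72 + 0.333333·11 + 0.333333·74 = 52.3333.
Var(X) = E[X²] − (E[X])² = 52.3333 − 40.1111 = 12.2222.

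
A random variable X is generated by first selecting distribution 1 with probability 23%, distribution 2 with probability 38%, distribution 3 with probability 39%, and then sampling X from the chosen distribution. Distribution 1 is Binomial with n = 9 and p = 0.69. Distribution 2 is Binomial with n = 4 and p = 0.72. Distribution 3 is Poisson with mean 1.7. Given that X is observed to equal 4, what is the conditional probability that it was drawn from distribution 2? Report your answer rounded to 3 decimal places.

Likelihoods P(X=4 | ·): 1: 0.0817665; 2: 0.268739; 3: 0.0635746.
Posterior ∝ prior × likelihood. Numerator for 2: 0.38·0.268739 = 0.102121.
Normalizing constant: 0.23·0.0817665 + 0.38·0.268739 + 0.39·0.0635746 = 0.145721.
P(2 | observation) = 0.102121 / 0.145721 = 0.700795.

0.701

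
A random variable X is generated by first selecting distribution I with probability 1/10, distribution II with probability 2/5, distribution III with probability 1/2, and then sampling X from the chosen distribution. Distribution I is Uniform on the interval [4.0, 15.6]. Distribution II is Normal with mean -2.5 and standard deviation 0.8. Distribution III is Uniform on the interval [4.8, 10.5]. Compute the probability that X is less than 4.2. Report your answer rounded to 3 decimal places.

Conditional on each component, P(X < 4.2): I: 0.0172414; II: 1; III: 0.
By total probability, P(X < 4.2) = 0.1·0.0172414 + 0.4·1 + 0.5·0 = 0.401724.

0.402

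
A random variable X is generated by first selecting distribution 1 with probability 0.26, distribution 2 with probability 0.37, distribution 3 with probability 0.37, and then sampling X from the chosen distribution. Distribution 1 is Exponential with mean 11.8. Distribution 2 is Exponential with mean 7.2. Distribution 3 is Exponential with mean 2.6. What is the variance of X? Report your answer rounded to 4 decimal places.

70.9592

Per component, 1: μ=11.8, E[X²]=278.48; 2: μ=7.2, E[X²]=103.68; 3: μ=2.6, E[X²]=13.52.
E[X] = 0.26·11.8 + 0.37·7.2 + 0.37·2.6 = 6.694.
E[X²] = 0.26·278.48 + 0.37·103.68 + 0.37·13.52 = 115.769.
Var(X) = E[X²] − (E[X])² = 115.769 − 44.8096 = 70.9592.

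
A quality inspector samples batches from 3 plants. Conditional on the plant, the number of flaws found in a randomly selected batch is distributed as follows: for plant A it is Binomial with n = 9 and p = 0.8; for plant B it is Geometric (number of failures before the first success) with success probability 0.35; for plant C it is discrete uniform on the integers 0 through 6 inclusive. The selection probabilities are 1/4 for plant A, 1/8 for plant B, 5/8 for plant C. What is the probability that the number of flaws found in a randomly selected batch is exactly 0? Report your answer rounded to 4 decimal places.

0.1330

Conditional on each plant, P(X = 0): A: 5.12e-07; B: 0.35; C: 0.142857.
By total probability, P(X = 0) = 0.25·5.12e-07 + 0.125·0.35 + 0.625·0.142857 = 0.133036.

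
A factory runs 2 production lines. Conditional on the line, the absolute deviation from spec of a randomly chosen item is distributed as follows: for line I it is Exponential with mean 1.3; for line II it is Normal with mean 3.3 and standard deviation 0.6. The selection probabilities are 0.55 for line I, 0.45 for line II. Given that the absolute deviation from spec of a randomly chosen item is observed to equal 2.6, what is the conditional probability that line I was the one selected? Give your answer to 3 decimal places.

Likelihoods f(2.6 | ·): I: 0.104104; II: 0.336664.
Posterior ∝ prior × likelihood. Numerator for I: 0.55·0.104104 = 0.0572572.
Normalizing constant: 0.55·0.104104 + 0.45·0.336664 = 0.208756.
P(I | observation) = 0.0572572 / 0.208756 = 0.274278.

0.274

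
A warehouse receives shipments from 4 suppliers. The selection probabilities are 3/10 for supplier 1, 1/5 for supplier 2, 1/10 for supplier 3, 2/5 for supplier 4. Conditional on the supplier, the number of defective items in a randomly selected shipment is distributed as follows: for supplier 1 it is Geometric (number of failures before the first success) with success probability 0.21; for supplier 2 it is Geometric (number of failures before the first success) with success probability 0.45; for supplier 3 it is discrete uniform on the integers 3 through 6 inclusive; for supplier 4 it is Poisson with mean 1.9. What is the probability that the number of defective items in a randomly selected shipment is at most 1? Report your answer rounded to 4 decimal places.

0.4258

Conditional on each supplier, P(X ≤ 1): 1: 0.3759; 2: 0.6975; 3: 0; 4: 0.433749.
By total probability, P(X ≤ 1) = 0.3·0.3759 + 0.2·0.6975 + 0.1·0 + 0.4·0.433749 = 0.42577.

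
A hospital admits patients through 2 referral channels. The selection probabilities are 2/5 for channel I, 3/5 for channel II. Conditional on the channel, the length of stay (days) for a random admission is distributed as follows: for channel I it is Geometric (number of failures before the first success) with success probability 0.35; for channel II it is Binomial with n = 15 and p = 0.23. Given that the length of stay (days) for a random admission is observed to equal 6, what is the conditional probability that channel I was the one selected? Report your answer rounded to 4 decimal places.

Likelihoods P(X=6 | ·): I: 0.0263966; II: 0.0704998.
Posterior ∝ prior × likelihood. Numerator for I: 0.4·0.0263966 = 0.0105586.
Normalizing constant: 0.4·0.0263966 + 0.6·0.0704998 = 0.0528585.
P(I | observation) = 0.0105586 / 0.0528585 = 0.199753.

0.1998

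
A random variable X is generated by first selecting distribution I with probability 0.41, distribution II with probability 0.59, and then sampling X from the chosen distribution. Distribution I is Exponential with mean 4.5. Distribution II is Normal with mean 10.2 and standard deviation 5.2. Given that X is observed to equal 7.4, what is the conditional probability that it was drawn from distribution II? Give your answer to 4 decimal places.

Likelihoods f(7.4 | ·): I: 0.0429155; II: 0.0663662.
Posterior ∝ prior × likelihood. Numerator for II: 0.59·0.0663662 = 0.0391561.
Normalizing constant: 0.41·0.0429155 + 0.59·0.0663662 = 0.0567514.
P(II | observation) = 0.0391561 / 0.0567514 = 0.689957.

0.6900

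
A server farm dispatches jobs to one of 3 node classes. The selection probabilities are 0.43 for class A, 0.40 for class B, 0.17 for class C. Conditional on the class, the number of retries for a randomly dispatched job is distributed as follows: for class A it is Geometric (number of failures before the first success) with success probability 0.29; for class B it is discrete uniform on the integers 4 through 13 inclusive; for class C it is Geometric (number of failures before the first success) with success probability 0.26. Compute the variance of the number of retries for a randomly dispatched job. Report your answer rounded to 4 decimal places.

17.2756

Per component, A: μ=2.44828, E[X²]=14.4364; B: μ=8.5, E[X²]=80.5; C: μ=2.84615, E[X²]=19.0473.
E[X] = 0.43·2.44828 + 0.4·8.5 + 0.17·2.84615 = 4.9366.
E[X²] = 0.43·14.4364 + 0.4·80.5 + 0.17·19.0473 = 41.6457.
Var(X) = E[X²] − (E[X])² = 41.6457 − 24.3701 = 17.2756.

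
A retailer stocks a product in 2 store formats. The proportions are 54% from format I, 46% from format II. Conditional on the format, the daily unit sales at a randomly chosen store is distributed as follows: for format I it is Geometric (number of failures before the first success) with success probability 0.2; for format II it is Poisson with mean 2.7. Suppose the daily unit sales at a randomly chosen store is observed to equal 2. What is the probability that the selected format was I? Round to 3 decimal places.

0.380

Likelihoods P(X=2 | ·): I: 0.128; II: 0.244964.
Posterior ∝ prior × likelihood. Numerator for I: 0.54·0.128 = 0.06912.
Normalizing constant: 0.54·0.128 + 0.46·0.244964 = 0.181803.
P(I | observation) = 0.06912 / 0.181803 = 0.380191.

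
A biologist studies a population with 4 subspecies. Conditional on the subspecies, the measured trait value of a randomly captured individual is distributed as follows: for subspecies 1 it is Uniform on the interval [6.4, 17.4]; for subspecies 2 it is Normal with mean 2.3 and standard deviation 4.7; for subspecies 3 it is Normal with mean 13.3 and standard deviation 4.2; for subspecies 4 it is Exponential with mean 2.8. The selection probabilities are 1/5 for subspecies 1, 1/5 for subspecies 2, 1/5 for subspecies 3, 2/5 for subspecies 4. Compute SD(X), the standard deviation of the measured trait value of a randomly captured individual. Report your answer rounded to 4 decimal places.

Per component, 1: μ=11.9, E[X²]=151.693; 2: μ=2.3, E[X²]=27.38; 3: μ=13.3, E[X²]=194.53; 4: μ=2.8, E[X²]=15.68.
E[X] = 0.2·11.9 + 0.2·2.3 + 0.2·13.3 + 0.4·2.8 = 6.62.
E[X²] = 0.2·151.693 + 0.2·27.38 + 0.2·194.53 + 0.4·15.68 = 80.9927.
Var(X) = E[X²] − (E[X])² = 80.9927 − 43.8244 = 37.1683.
SD(X) = √37.1683 = 6.09658.

6.0966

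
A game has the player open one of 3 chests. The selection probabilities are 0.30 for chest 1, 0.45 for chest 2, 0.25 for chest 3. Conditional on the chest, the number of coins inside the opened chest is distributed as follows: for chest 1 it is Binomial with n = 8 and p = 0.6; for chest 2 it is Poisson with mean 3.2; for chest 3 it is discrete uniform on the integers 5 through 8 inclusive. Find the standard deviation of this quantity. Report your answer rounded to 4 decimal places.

Per component, 1: μ=4.8, E[X²]=24.96; 2: μ=3.2, E[X²]=13.44; 3: μ=6.5, E[X²]=43.5.
E[X] = 0.3·4.8 + 0.45·3.2 + 0.25·6.5 = 4.505.
E[X²] = 0.3·24.96 + 0.45·13.44 + 0.25·43.5 = 24.411.
Var(X) = E[X²] − (E[X])² = 24.411 − 20.295 = 4.11598.
SD(X) = √4.11598 = 2.02879.

2.0288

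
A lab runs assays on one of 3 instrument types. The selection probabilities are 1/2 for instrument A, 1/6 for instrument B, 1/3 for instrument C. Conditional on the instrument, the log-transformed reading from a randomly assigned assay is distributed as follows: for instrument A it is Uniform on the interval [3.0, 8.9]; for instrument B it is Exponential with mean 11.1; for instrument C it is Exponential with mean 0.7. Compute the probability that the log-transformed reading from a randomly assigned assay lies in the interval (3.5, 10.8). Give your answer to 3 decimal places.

0.518

Conditional on each instrument, P(3.5 < X < 10.8): A: 0.915254; B: 0.351601; C: 0.00673775.
By total probability, P(3.5 < X < 10.8) = 0.5·0.915254 + 0.166667·0.351601 + 0.333333·0.00673775 = 0.518473.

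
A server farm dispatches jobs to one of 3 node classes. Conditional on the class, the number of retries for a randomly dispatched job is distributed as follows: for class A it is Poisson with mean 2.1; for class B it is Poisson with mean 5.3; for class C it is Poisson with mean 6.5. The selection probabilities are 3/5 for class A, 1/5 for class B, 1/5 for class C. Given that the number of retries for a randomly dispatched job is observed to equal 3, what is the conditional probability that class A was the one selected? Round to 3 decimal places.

0.746

Likelihoods P(X=3 | ·): A: 0.189011; B: 0.123856; C: 0.0688137.
Posterior ∝ prior × likelihood. Numerator for A: 0.6·0.189011 = 0.113407.
Normalizing constant: 0.6·0.189011 + 0.2·0.123856 + 0.2·0.0688137 = 0.151941.
P(A | observation) = 0.113407 / 0.151941 = 0.746389.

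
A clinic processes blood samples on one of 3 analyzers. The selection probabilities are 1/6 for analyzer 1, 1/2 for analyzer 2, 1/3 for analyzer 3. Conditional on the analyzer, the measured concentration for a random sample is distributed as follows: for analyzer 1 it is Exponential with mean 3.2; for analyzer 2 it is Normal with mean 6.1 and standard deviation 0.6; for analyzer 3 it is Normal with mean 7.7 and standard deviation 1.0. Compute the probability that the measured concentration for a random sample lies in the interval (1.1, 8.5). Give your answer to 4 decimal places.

0.8692

Conditional on each analyzer, P(1.1 < X < 8.5): 1: 0.638895; 2: 0.999968; 3: 0.788145.
By total probability, P(1.1 < X < 8.5) = 0.166667·0.638895 + 0.5·0.999968 + 0.333333·0.788145 = 0.869182.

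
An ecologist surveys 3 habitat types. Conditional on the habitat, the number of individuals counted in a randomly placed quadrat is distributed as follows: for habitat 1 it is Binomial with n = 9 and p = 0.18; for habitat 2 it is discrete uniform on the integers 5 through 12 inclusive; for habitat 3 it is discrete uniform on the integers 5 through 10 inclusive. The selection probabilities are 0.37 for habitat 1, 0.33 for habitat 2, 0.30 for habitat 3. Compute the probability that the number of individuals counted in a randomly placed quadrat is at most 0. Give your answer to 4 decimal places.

Conditional on each habitat, P(X ≤ 0): 1: 0.16762; 2: 0; 3: 0.
By total probability, P(X ≤ 0) = 0.37·0.16762 + 0.33·0 + 0.3·0 = 0.0620192.

0.0620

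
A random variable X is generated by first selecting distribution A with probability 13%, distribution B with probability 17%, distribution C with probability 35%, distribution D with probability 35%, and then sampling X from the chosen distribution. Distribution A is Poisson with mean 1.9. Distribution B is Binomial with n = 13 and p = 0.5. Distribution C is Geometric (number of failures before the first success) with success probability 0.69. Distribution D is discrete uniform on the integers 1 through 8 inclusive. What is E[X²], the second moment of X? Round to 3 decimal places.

17.675

For each component E[X²] = Var + (mean)², giving A: 5.51; B: 45.5; C: 0.852972; D: 25.5.
Overall E[X²] = 0.13·5.51 + 0.17·45.5 + 0.35·0.852972 + 0.35·25.5 = 17.6748.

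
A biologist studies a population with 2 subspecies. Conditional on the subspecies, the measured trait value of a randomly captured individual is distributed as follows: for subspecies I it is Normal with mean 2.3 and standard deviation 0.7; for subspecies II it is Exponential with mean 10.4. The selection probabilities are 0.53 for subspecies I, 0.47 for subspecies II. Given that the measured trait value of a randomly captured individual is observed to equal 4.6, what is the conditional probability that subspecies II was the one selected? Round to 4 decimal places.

0.9550

Likelihoods f(4.6 | ·): I: 0.00257934; II: 0.0617838.
Posterior ∝ prior × likelihood. Numerator for II: 0.47·0.0617838 = 0.0290384.
Normalizing constant: 0.53·0.00257934 + 0.47·0.0617838 = 0.0304055.
P(II | observation) = 0.0290384 / 0.0304055 = 0.955039.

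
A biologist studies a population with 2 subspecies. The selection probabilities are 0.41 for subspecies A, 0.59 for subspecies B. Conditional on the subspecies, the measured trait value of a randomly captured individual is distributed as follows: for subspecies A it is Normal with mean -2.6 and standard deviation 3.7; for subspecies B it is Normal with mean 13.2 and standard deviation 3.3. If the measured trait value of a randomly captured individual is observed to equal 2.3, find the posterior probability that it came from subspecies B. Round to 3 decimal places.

0.016

Likelihoods f(2.3 | ·): A: 0.0448609; B: 0.000516794.
Posterior ∝ prior × likelihood. Numerator for B: 0.59·0.000516794 = 0.000304909.
Normalizing constant: 0.41·0.0448609 + 0.59·0.000516794 = 0.0186979.
P(B | observation) = 0.000304909 / 0.0186979 = 0.0163071.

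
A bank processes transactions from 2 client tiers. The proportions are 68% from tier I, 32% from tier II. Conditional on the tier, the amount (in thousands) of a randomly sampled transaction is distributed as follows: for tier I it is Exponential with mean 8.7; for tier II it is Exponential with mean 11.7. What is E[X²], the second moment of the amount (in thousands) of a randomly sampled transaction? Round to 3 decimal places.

For each component E[X²] = Var + (mean)², giving I: 151.38; II: 273.78.
Overall E[X²] = 0.68·151.38 + 0.32·273.78 = 190.548.

190.548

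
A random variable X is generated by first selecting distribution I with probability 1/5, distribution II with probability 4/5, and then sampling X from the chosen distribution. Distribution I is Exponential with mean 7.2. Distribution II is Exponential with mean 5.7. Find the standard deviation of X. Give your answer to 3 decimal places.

Per component, I: μ=7.2, E[X²]=103.68; II: μ=5.7, E[X²]=64.98.
E[X] = 0.2·7.2 + 0.8·5.7 = 6.
E[X²] = 0.2·103.68 + 0.8·64.98 = 72.72.
Var(X) = E[X²] − (E[X])² = 72.72 − 36 = 36.72.
SD(X) = √36.72 = 6.0597.

6.060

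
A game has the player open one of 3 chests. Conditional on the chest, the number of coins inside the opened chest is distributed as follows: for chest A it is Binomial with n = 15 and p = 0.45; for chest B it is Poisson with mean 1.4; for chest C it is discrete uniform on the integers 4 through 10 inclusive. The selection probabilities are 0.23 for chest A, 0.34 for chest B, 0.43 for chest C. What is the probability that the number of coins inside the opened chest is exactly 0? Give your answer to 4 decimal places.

0.0839

Conditional on each chest, P(X = 0): A: 0.000127479; B: 0.246597; C: 0.
By total probability, P(X = 0) = 0.23·0.000127479 + 0.34·0.246597 + 0.43·0 = 0.0838723.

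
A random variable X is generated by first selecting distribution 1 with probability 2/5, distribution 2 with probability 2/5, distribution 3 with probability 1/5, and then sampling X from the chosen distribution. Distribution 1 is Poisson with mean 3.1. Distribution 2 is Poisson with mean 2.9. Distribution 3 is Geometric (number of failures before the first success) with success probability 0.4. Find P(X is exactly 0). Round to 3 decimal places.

Conditional on each component, P(X = 0): 1: 0.0450492; 2: 0.0550232; 3: 0.4.
By total probability, P(X = 0) = 0.4·0.0450492 + 0.4·0.0550232 + 0.2·0.4 = 0.120029.

0.120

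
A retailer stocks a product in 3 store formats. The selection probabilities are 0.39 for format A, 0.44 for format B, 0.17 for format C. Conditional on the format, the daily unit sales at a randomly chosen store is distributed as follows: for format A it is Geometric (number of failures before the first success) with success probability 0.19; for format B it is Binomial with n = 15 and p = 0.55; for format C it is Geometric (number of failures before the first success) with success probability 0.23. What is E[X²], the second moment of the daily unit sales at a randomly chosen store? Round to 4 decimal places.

51.7996

For each component E[X²] = Var + (mean)², giving A: 40.6122; B: 71.775; C: 25.7637.
Overall E[X²] = 0.39·40.6122 + 0.44·71.775 + 0.17·25.7637 = 51.7996.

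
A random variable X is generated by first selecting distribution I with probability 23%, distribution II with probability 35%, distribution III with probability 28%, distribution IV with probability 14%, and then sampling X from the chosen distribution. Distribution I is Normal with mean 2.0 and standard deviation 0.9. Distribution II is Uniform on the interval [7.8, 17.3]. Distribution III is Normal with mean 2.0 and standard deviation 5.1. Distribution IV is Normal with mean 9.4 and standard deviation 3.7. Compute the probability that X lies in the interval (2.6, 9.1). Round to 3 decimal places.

Conditional on each component, P(2.6 < X < 9.1): I: 0.252493; II: 0.136842; III: 0.371236; IV: 0.434646.
By total probability, P(2.6 < X < 9.1) = 0.23·0.252493 + 0.35·0.136842 + 0.28·0.371236 + 0.14·0.434646 = 0.270765.

0.271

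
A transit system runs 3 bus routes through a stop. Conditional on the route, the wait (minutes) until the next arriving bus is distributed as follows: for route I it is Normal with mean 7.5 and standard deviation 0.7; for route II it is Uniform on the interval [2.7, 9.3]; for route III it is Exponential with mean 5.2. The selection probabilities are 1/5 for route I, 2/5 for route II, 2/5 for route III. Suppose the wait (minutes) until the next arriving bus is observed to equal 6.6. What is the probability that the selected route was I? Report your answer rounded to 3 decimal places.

Likelihoods f(6.6 | ·): I: 0.249376; II: 0.151515; III: 0.0540476.
Posterior ∝ prior × likelihood. Numerator for I: 0.2·0.249376 = 0.0498752.
Normalizing constant: 0.2·0.249376 + 0.4·0.151515 + 0.4·0.0540476 = 0.1321.
P(I | observation) = 0.0498752 / 0.1321 = 0.377555.

0.378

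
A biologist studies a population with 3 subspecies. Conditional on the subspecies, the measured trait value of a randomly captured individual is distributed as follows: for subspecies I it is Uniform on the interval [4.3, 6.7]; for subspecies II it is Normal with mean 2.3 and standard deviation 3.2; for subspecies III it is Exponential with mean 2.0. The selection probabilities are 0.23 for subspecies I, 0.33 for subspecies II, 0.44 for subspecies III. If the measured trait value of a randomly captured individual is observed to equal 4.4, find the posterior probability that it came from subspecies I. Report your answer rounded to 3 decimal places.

Likelihoods f(4.4 | ·): I: 0.416667; II: 0.100518; III: 0.0554016.
Posterior ∝ prior × likelihood. Numerator for I: 0.23·0.416667 = 0.0958333.
Normalizing constant: 0.23·0.416667 + 0.33·0.100518 + 0.44·0.0554016 = 0.153381.
P(I | observation) = 0.0958333 / 0.153381 = 0.624806.

0.625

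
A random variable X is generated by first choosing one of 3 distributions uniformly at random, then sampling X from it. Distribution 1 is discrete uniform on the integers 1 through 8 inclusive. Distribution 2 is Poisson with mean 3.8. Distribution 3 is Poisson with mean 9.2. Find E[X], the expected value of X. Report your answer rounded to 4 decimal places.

Component means — 1: 4.5; 2: 3.8; 3: 9.2.
E[X] = 0.333333·4.5 + 0.333333·3.8 + 0.333333·9.2 = 5.83333.

5.8333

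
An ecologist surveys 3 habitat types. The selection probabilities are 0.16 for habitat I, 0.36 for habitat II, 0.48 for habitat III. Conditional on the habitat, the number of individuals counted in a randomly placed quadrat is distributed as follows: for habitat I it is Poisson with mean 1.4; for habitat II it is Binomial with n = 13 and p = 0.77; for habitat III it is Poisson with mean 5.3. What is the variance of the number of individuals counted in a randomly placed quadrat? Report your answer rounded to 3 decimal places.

12.868

Per component, I: μ=1.4, E[X²]=3.36; II: μ=10.01, E[X²]=102.502; III: μ=5.3, E[X²]=33.39.
E[X] = 0.16·1.4 + 0.36·10.01 + 0.48·5.3 = 6.3716.
E[X²] = 0.16·3.36 + 0.36·102.502 + 0.48·33.39 = 53.4657.
Var(X) = E[X²] − (E[X])² = 53.4657 − 40.5973 = 12.8684.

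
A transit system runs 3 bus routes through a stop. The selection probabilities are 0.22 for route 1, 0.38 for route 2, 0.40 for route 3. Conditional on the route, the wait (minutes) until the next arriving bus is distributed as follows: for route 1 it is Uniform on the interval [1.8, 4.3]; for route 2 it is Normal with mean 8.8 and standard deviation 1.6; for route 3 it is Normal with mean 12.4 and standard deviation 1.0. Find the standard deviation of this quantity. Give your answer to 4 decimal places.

Per component, 1: μ=3.05, E[X²]=9.82333; 2: μ=8.8, E[X²]=80; 3: μ=12.4, E[X²]=154.76.
E[X] = 0.22·3.05 + 0.38·8.8 + 0.4·12.4 = 8.975.
E[X²] = 0.22·9.82333 + 0.38·80 + 0.4·154.76 = 94.4651.
Var(X) = E[X²] − (E[X])² = 94.4651 − 80.5506 = 13.9145.
SD(X) = √13.9145 = 3.73022.

3.7302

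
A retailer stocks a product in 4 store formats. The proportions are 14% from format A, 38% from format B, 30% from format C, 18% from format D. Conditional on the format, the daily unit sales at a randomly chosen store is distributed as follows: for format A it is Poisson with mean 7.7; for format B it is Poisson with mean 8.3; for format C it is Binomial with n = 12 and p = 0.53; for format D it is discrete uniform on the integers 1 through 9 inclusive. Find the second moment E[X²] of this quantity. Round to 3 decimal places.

57.442

For each component E[X²] = Var + (mean)², giving A: 66.99; B: 77.19; C: 43.4388; D: 31.6667.
Overall E[X²] = 0.14·66.99 + 0.38·77.19 + 0.3·43.4388 + 0.18·31.6667 = 57.4424.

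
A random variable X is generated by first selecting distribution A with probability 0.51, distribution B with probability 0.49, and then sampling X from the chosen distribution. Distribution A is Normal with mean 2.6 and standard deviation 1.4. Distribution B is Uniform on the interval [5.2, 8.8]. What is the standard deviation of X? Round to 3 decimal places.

Per component, A: μ=2.6, E[X²]=8.72; B: μ=7, E[X²]=50.08.
E[X] = 0.51·2.6 + 0.49·7 = 4.756.
E[X²] = 0.51·8.72 + 0.49·50.08 = 28.9864.
Var(X) = E[X²] − (E[X])² = 28.9864 − 22.6195 = 6.36686.
SD(X) = √6.36686 = 2.52326.

2.523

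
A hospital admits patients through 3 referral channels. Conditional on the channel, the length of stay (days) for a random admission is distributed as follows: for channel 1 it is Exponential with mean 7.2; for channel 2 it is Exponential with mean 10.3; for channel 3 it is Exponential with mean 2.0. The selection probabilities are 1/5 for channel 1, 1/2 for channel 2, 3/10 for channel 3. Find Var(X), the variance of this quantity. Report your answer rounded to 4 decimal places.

Per component, 1: μ=7.2, E[X²]=103.68; 2: μ=10.3, E[X²]=212.18; 3: μ=2, E[X²]=8.
E[X] = 0.2·7.2 + 0.5·10.3 + 0.3·2 = 7.19.
E[X²] = 0.2·103.68 + 0.5·212.18 + 0.3·8 = 129.226.
Var(X) = E[X²] − (E[X])² = 129.226 − 51.6961 = 77.5299.

77.5299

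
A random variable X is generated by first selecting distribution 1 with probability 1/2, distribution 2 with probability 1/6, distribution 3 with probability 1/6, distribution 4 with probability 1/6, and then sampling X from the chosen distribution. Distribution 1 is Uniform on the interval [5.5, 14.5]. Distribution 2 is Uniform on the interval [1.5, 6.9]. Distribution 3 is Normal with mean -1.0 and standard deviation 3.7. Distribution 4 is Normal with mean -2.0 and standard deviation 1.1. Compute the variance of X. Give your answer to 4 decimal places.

Per component, 1: μ=10, E[X²]=106.75; 2: μ=4.2, E[X²]=20.07; 3: μ=-1, E[X²]=14.69; 4: μ=-2, E[X²]=5.21.
E[X] = 0.5·10 + 0.166667·4.2 + 0.166667·-1 + 0.166667·-2 = 5.2.
E[X²] = 0.5·106.75 + 0.166667·20.07 + 0.166667·14.69 + 0.166667·5.21 = 60.0367.
Var(X) = E[X²] − (E[X])² = 60.0367 − 27.04 = 32.9967.

32.9967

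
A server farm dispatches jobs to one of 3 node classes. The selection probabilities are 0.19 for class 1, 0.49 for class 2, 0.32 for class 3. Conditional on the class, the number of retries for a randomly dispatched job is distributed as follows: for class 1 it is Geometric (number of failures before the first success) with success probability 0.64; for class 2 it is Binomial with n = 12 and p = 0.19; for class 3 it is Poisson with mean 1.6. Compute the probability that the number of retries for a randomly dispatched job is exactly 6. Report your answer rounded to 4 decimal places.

0.0078

Conditional on each class, P(X = 6): 1: 0.00139314; 2: 0.0122773; 3: 0.00470453.
By total probability, P(X = 6) = 0.19·0.00139314 + 0.49·0.0122773 + 0.32·0.00470453 = 0.00778603.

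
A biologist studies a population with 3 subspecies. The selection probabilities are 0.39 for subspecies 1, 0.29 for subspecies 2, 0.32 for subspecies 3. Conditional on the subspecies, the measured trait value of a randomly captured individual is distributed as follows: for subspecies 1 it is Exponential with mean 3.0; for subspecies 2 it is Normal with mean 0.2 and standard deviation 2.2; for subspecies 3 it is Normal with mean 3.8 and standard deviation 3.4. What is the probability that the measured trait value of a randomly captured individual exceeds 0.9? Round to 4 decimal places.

Conditional on each subspecies, P(X > 0.9): 1: 0.740818; 2: 0.375174; 3: 0.803154.
By total probability, P(X > 0.9) = 0.39·0.740818 + 0.29·0.375174 + 0.32·0.803154 = 0.654729.

0.6547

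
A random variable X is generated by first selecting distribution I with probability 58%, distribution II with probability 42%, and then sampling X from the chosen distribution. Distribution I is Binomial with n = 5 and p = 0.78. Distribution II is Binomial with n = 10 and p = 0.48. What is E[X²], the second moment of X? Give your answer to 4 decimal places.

For each component E[X²] = Var + (mean)², giving I: 16.068; II: 25.536.
Overall E[X²] = 0.58·16.068 + 0.42·25.536 = 20.0446.

20.0446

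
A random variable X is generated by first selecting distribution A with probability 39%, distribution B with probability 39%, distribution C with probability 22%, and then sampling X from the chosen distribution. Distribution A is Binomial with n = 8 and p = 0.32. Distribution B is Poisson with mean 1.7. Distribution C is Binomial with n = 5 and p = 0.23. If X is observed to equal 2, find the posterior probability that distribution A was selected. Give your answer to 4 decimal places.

Likelihoods P(X=2 | ·): A: 0.283473; B: 0.263978; C: 0.241506.
Posterior ∝ prior × likelihood. Numerator for A: 0.39·0.283473 = 0.110554.
Normalizing constant: 0.39·0.283473 + 0.39·0.263978 + 0.22·0.241506 = 0.266637.
P(A | observation) = 0.110554 / 0.266637 = 0.414625.

0.4146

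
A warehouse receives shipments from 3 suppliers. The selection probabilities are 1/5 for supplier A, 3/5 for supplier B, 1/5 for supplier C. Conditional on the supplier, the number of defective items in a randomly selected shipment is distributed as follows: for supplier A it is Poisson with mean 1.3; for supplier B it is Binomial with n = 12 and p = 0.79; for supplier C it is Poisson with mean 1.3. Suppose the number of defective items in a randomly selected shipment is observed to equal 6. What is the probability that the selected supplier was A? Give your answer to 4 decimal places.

Likelihoods P(X=6 | ·): A: 0.00182703; B: 0.0192642; C: 0.00182703.
Posterior ∝ prior × likelihood. Numerator for A: 0.2·0.00182703 = 0.000365405.
Normalizing constant: 0.2·0.00182703 + 0.6·0.0192642 + 0.2·0.00182703 = 0.0122893.
P(A | observation) = 0.000365405 / 0.0122893 = 0.0297336.

0.0297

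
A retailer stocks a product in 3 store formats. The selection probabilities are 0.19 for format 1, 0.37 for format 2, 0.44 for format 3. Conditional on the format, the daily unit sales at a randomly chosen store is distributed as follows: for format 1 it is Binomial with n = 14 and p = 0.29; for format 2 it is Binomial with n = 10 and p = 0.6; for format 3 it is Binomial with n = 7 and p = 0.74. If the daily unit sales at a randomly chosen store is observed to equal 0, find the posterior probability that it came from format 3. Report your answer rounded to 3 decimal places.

0.021

Likelihoods P(X=0 | ·): 1: 0.00827212; 2: 0.000104858; 3: 8.03181e-05.
Posterior ∝ prior × likelihood. Numerator for 3: 0.44·8.03181e-05 = 3.534e-05.
Normalizing constant: 0.19·0.00827212 + 0.37·0.000104858 + 0.44·8.03181e-05 = 0.00164584.
P(3 | observation) = 3.534e-05 / 0.00164584 = 0.0214723.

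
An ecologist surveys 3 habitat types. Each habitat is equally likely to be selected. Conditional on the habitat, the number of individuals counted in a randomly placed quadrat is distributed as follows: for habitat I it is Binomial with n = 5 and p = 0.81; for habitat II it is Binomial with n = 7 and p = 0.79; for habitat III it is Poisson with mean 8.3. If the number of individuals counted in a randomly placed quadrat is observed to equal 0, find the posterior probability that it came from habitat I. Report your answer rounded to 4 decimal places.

0.4816

Likelihoods P(X=0 | ·): I: 0.00024761; II: 1.80109e-05; III: 0.000248517.
Posterior ∝ prior × likelihood. Numerator for I: 0.333333·0.00024761 = 8.25366e-05.
Normalizing constant: 0.333333·0.00024761 + 0.333333·1.80109e-05 + 0.333333·0.000248517 = 0.000171379.
P(I | observation) = 8.25366e-05 / 0.000171379 = 0.481602.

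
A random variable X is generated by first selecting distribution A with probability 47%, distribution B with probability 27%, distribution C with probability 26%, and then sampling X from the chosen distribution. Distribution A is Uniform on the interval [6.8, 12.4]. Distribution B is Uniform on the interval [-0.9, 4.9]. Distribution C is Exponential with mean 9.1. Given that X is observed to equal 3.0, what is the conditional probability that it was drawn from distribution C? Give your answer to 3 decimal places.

0.306

Likelihoods f(3.0 | ·): A: 0; B: 0.172414; C: 0.0790287.
Posterior ∝ prior × likelihood. Numerator for C: 0.26·0.0790287 = 0.0205475.
Normalizing constant: 0.47·0 + 0.27·0.172414 + 0.26·0.0790287 = 0.0670992.
P(C | observation) = 0.0205475 / 0.0670992 = 0.306225.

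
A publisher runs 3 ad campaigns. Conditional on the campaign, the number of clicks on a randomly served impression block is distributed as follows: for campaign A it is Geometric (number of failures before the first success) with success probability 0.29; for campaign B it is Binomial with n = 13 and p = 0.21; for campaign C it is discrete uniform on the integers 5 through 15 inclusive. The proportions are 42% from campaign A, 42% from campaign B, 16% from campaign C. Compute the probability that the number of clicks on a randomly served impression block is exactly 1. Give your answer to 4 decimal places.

0.1542

Conditional on each campaign, P(X = 1): A: 0.2059; B: 0.16132; C: 0.
By total probability, P(X = 1) = 0.42·0.2059 + 0.42·0.16132 + 0.16·0 = 0.154232.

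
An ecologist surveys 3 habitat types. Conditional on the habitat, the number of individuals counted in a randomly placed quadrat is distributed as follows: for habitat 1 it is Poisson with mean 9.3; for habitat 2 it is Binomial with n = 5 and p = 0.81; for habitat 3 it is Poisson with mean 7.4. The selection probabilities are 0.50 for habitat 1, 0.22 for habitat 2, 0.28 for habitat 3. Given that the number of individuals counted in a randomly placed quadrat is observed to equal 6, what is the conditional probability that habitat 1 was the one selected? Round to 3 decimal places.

Likelihoods P(X=6 | ·): 1: 0.0821536; 2: 0; 3: 0.139405.
Posterior ∝ prior × likelihood. Numerator for 1: 0.5·0.0821536 = 0.0410768.
Normalizing constant: 0.5·0.0821536 + 0.22·0 + 0.28·0.139405 = 0.0801102.
P(1 | observation) = 0.0410768 / 0.0801102 = 0.512753.

0.513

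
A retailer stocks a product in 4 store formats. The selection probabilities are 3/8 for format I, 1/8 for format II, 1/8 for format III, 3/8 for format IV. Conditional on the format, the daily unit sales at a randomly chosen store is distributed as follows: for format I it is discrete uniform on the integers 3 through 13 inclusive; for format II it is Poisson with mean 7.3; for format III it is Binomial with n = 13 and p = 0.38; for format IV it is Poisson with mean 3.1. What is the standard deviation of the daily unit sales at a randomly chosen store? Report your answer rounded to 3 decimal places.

3.334

Per component, I: μ=8, E[X²]=74; II: μ=7.3, E[X²]=60.59; III: μ=4.94, E[X²]=27.4664; IV: μ=3.1, E[X²]=12.71.
E[X] = 0.375·8 + 0.125·7.3 + 0.125·4.94 + 0.375·3.1 = 5.6925.
E[X²] = 0.375·74 + 0.125·60.59 + 0.125·27.4664 + 0.375·12.71 = 43.5233.
Var(X) = E[X²] − (E[X])² = 43.5233 − 32.4046 = 11.1187.
SD(X) = √11.1187 = 3.33448.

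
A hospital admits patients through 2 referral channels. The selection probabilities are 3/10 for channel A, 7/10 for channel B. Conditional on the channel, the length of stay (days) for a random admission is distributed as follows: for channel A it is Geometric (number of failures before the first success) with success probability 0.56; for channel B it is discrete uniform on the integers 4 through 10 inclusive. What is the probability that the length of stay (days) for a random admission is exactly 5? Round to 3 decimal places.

Conditional on each channel, P(X = 5): A: 0.00923531; B: 0.142857.
By total probability, P(X = 5) = 0.3·0.00923531 + 0.7·0.142857 = 0.102771.

0.103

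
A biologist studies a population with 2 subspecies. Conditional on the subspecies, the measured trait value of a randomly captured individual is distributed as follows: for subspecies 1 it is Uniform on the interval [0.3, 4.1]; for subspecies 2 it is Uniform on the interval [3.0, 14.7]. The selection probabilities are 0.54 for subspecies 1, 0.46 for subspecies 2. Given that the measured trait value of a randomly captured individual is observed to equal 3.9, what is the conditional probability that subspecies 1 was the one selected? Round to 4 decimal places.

0.7833

Likelihoods f(3.9 | ·): 1: 0.263158; 2: 0.0854701.
Posterior ∝ prior × likelihood. Numerator for 1: 0.54·0.263158 = 0.142105.
Normalizing constant: 0.54·0.263158 + 0.46·0.0854701 = 0.181422.
P(1 | observation) = 0.142105 / 0.181422 = 0.783288.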